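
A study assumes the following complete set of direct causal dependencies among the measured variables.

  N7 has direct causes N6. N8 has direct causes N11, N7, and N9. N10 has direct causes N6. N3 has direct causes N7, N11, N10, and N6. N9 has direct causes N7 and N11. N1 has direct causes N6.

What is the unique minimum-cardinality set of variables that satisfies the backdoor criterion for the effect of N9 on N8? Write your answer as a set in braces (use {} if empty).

{N11, N7}

Variables eligible for adjustment (non-descendants of N9, excluding N9 and N8): {N1, N10, N11, N3, N6, N7}.
Backdoor paths from N9 to N8:
  P1: N9 <- N11 -> N8
  P2: N9 <- N11 -> N3 <- N6 -> N7 -> N8
  P3: N9 <- N11 -> N3 <- N10 <- N6 -> N7 -> N8
  P4: N9 <- N11 -> N3 <- N7 -> N8
  P5: N9 <- N7 <- N6 -> N10 -> N3 <- N11 -> N8
  P6: N9 <- N7 <- N6 -> N3 <- N11 -> N8
  P7: N9 <- N7 -> N8
  P8: N9 <- N7 -> N3 <- N11 -> N8
The empty set is not sufficient: P1 (N9 <- N11 -> N8) has no collider blocking it and no conditioned non-collider, so it is open.
Try {N11, N7}:
  P1: blocked at fork node N11 ∈ conditioning set.
  P2: blocked at fork node N11 ∈ conditioning set.
  P3: blocked at fork node N11 ∈ conditioning set.
  P4: blocked at fork node N11 ∈ conditioning set.
  P5: blocked at chain node N7 ∈ conditioning set.
  P6: blocked at chain node N7 ∈ conditioning set.
  P7: blocked at fork node N7 ∈ conditioning set.
  P8: blocked at fork node N7 ∈ conditioning set.
{N11, N7} contains no descendant of N9 and blocks every backdoor path.
Every element of {N11, N7} is needed (dropping N11 leaves P1 open; dropping N7 leaves P7 open), so no proper subset is valid.
Among all size-2 subsets of the eligible variables, only {N11, N7} blocks every backdoor path, so it is the unique smallest valid adjustment set.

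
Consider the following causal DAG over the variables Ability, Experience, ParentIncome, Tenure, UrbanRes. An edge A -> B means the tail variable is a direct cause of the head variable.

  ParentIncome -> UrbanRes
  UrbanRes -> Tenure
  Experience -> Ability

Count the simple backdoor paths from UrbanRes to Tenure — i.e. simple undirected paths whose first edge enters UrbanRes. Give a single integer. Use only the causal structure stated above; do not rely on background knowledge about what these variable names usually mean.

0

A backdoor path from UrbanRes to Tenure is any simple undirected path whose first edge points into UrbanRes (i.e. leaves UrbanRes via a parent).
Parents of UrbanRes: {ParentIncome}.
No simple path from any parent of UrbanRes reaches Tenure without revisiting UrbanRes, so there are no backdoor paths.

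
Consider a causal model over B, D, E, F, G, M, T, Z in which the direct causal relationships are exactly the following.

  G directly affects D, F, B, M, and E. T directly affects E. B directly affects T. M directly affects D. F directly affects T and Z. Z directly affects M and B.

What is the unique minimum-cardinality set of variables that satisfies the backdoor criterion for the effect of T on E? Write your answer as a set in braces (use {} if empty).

Variables eligible for adjustment (non-descendants of T, excluding T and E): {B, D, F, G, M, Z}.
Backdoor paths from T to E:
  P1: T <- F <- G -> E
  P2: T <- F -> Z -> B <- G -> E
  P3: T <- F -> Z -> M <- G -> E
  P4: T <- F -> Z -> M -> D <- G -> E
  P5: T <- B <- G -> E
  P6: T <- B <- Z <- F <- G -> E
  P7: T <- B <- Z -> M <- G -> E
  P8: T <- B <- Z -> M -> D <- G -> E
The empty set is not sufficient: P1 (T <- F <- G -> E) has no collider blocking it and no conditioned non-collider, so it is open.
Try {G}:
  P1: blocked at fork node G ∈ conditioning set.
  P2: blocked at collider B (neither it nor any descendant is in the conditioning set).
  P3: blocked at collider M (neither it nor any descendant is in the conditioning set).
  P4: blocked at collider D (neither it nor any descendant is in the conditioning set).
  P5: blocked at fork node G ∈ conditioning set.
  P6: blocked at fork node G ∈ conditioning set.
  P7: blocked at collider M (neither it nor any descendant is in the conditioning set).
  P8: blocked at collider D (neither it nor any descendant is in the conditioning set).
{G} contains no descendant of T and blocks every backdoor path.
No other singleton works — e.g. {F} leaves P5 open — so {G} is the unique smallest valid adjustment set.

{G}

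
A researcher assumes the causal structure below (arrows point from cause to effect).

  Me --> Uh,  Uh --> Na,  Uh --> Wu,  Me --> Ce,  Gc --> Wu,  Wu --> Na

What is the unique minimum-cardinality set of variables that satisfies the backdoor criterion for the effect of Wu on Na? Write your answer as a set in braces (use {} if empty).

Variables eligible for adjustment (non-descendants of Wu, excluding Wu and Na): {Ce, Gc, Me, Uh}.
Backdoor paths from Wu to Na:
  P1: Wu <- Uh -> Na
The empty set is not sufficient: P1 (Wu <- Uh -> Na) has no collider blocking it and no conditioned non-collider, so it is open.
Try {Uh}:
  P1: blocked at fork node Uh ∈ conditioning set.
{Uh} contains no descendant of Wu and blocks every backdoor path.
No other singleton works — e.g. {Gc} leaves P1 open — so {Uh} is the unique smallest valid adjustment set.

{Uh}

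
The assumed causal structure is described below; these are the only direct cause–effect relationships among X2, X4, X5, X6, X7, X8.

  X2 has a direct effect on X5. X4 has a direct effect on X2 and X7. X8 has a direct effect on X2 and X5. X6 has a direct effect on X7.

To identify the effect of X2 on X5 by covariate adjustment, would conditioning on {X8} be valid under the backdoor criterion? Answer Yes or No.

Yes

Backdoor paths from X2 to X5 (paths whose first edge points into X2):
  P1: X2 <- X8 -> X5
Condition 1 (no descendant of X2 in the set): holds — descendants of X2 are {X5}; none are in {X8}.
Condition 2 (every backdoor path blocked by {X8}):
  P1: blocked at fork node X8 ∈ conditioning set.
{X8} satisfies the backdoor criterion.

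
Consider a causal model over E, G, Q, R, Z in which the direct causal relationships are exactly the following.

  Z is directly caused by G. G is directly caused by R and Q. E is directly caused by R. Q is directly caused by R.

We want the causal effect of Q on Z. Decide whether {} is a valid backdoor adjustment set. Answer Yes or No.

Backdoor paths from Q to Z (paths whose first edge points into Q):
  P1: Q <- R -> G -> Z
Condition 1 (no descendant of Q in the set): holds — descendants of Q are {G, Z}; none are in {}.
Condition 2 (every backdoor path blocked by {}):
  P1: open — no interior node is in the conditioning set.
{} does not satisfy the backdoor criterion.

No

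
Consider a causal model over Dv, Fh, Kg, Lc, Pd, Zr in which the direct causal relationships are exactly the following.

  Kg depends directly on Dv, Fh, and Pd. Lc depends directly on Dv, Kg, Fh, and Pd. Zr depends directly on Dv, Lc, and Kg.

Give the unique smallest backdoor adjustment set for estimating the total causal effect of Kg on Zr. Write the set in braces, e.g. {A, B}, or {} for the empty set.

Variables eligible for adjustment (non-descendants of Kg, excluding Kg and Zr): {Dv, Fh, Pd}.
Backdoor paths from Kg to Zr:
  P1: Kg <- Fh -> Lc <- Dv -> Zr
  P2: Kg <- Fh -> Lc -> Zr
  P3: Kg <- Dv -> Lc -> Zr
  P4: Kg <- Dv -> Zr
  P5: Kg <- Pd -> Lc <- Dv -> Zr
  P6: Kg <- Pd -> Lc -> Zr
The empty set is not sufficient: P2 (Kg <- Fh -> Lc -> Zr) has no collider blocking it and no conditioned non-collider, so it is open.
Try {Dv, Fh, Pd}:
  P1: blocked at fork node Fh ∈ conditioning set.
  P2: blocked at fork node Fh ∈ conditioning set.
  P3: blocked at fork node Dv ∈ conditioning set.
  P4: blocked at fork node Dv ∈ conditioning set.
  P5: blocked at fork node Pd ∈ conditioning set.
  P6: blocked at fork node Pd ∈ conditioning set.
{Dv, Fh, Pd} contains no descendant of Kg and blocks every backdoor path.
Every element of {Dv, Fh, Pd} is needed (dropping Dv leaves P3 open; dropping Fh leaves P2 open; dropping Pd leaves P6 open), so no proper subset is valid.
Among all size-3 subsets of the eligible variables, only {Dv, Fh, Pd} blocks every backdoor path, so it is the unique smallest valid adjustment set.

{Dv, Fh, Pd}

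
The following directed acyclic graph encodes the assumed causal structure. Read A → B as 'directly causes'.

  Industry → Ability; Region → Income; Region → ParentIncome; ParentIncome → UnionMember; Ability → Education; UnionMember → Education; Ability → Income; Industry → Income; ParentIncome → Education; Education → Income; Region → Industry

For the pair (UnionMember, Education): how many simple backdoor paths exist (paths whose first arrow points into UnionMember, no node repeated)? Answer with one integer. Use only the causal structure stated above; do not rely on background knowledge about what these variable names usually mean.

A backdoor path from UnionMember to Education is any simple undirected path whose first edge points into UnionMember (i.e. leaves UnionMember via a parent).
Parents of UnionMember: {ParentIncome}.
Enumerating:
  P1: UnionMember <- ParentIncome <- Region -> Industry -> Ability -> Education
  P2: UnionMember <- ParentIncome <- Region -> Industry -> Ability -> Income <- Education
  P3: UnionMember <- ParentIncome <- Region -> Industry -> Income <- Ability -> Education
  P4: UnionMember <- ParentIncome <- Region -> Industry -> Income <- Education
  P5: UnionMember <- ParentIncome <- Region -> Income <- Industry -> Ability -> Education
  P6: UnionMember <- ParentIncome <- Region -> Income <- Ability -> Education
  P7: UnionMember <- ParentIncome <- Region -> Income <- Education
  P8: UnionMember <- ParentIncome -> Education
That exhausts the simple backdoor paths. Count: 8.

8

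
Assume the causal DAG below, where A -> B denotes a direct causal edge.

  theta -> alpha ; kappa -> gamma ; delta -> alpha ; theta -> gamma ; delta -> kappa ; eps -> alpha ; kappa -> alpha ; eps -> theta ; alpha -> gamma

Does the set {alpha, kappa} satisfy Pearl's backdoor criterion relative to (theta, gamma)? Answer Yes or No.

Backdoor paths from theta to gamma (paths whose first edge points into theta):
  P1: theta <- eps -> alpha <- delta -> kappa -> gamma
  P2: theta <- eps -> alpha <- kappa -> gamma
  P3: theta <- eps -> alpha -> gamma
Condition 1 (no descendant of theta in the set): FAILS — alpha is a descendant of theta.
Condition 2 (every backdoor path blocked by {alpha, kappa}):
  P1: blocked at chain node kappa ∈ conditioning set.
  P2: blocked at fork node kappa ∈ conditioning set.
  P3: blocked at chain node alpha ∈ conditioning set.
{alpha, kappa} does not satisfy the backdoor criterion.

No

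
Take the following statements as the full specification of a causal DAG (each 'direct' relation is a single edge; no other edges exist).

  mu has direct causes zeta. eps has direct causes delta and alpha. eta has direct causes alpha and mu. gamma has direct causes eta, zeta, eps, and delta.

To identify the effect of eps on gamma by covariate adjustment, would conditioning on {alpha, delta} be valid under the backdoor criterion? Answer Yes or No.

Yes

Backdoor paths from eps to gamma (paths whose first edge points into eps):
  P1: eps <- delta -> gamma
  P2: eps <- alpha -> eta <- mu <- zeta -> gamma
  P3: eps <- alpha -> eta -> gamma
Condition 1 (no descendant of eps in the set): holds — descendants of eps are {gamma}; none are in {alpha, delta}.
Condition 2 (every backdoor path blocked by {alpha, delta}):
  P1: blocked at fork node delta ∈ conditioning set.
  P2: blocked at fork node alpha ∈ conditioning set.
  P3: blocked at fork node alpha ∈ conditioning set.
{alpha, delta} satisfies the backdoor criterion.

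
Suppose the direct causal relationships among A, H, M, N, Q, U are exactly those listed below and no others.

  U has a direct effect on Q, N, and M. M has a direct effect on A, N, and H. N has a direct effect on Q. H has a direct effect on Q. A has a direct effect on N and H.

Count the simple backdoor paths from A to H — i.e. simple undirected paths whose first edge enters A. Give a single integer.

A backdoor path from A to H is any simple undirected path whose first edge points into A (i.e. leaves A via a parent).
Parents of A: {M}.
Enumerating:
  P1: A <- M <- U -> N -> Q <- H
  P2: A <- M <- U -> Q <- H
  P3: A <- M -> H
  P4: A <- M -> N <- U -> Q <- H
  P5: A <- M -> N -> Q <- H
That exhausts the simple backdoor paths. Count: 5.

5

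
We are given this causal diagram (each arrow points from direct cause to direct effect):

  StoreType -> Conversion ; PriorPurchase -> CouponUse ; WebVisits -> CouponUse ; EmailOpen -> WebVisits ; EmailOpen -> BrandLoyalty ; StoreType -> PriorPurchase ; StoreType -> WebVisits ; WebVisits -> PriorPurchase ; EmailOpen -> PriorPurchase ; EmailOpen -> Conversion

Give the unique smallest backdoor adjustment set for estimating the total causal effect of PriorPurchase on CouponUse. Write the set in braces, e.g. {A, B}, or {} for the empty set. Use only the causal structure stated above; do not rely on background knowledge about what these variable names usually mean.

Variables eligible for adjustment (non-descendants of PriorPurchase, excluding PriorPurchase and CouponUse): {BrandLoyalty, Conversion, EmailOpen, StoreType, WebVisits}.
Backdoor paths from PriorPurchase to CouponUse:
  P1: PriorPurchase <- StoreType -> Conversion <- EmailOpen -> WebVisits -> CouponUse
  P2: PriorPurchase <- StoreType -> WebVisits -> CouponUse
  P3: PriorPurchase <- EmailOpen -> Conversion <- StoreType -> WebVisits -> CouponUse
  P4: PriorPurchase <- EmailOpen -> WebVisits -> CouponUse
  P5: PriorPurchase <- WebVisits -> CouponUse
The empty set is not sufficient: P2 (PriorPurchase <- StoreType -> WebVisits -> CouponUse) has no collider blocking it and no conditioned non-collider, so it is open.
Try {WebVisits}:
  P1: blocked at collider Conversion (neither it nor any descendant is in the conditioning set).
  P2: blocked at chain node WebVisits ∈ conditioning set.
  P3: blocked at collider Conversion (neither it nor any descendant is in the conditioning set).
  P4: blocked at chain node WebVisits ∈ conditioning set.
  P5: blocked at fork node WebVisits ∈ conditioning set.
{WebVisits} contains no descendant of PriorPurchase and blocks every backdoor path.
No other singleton works — e.g. {StoreType} leaves P4 open — so {WebVisits} is the unique smallest valid adjustment set.

{WebVisits}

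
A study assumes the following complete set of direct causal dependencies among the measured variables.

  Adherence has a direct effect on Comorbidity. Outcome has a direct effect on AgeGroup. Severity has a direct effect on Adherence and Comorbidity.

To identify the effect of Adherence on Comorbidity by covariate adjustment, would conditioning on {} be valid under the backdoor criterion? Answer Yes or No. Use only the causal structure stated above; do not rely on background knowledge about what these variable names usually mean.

No

Backdoor paths from Adherence to Comorbidity (paths whose first edge points into Adherence):
  P1: Adherence <- Severity -> Comorbidity
Condition 1 (no descendant of Adherence in the set): holds — descendants of Adherence are {Comorbidity}; none are in {}.
Condition 2 (every backdoor path blocked by {}):
  P1: open — no interior node is in the conditioning set.
{} does not satisfy the backdoor criterion.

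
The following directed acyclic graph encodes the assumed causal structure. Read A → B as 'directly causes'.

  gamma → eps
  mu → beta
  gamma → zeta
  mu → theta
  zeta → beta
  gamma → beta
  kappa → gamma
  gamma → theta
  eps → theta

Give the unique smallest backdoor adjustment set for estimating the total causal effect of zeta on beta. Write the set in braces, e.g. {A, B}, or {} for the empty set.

{gamma}

Variables eligible for adjustment (non-descendants of zeta, excluding zeta and beta): {eps, gamma, kappa, mu, theta}.
Backdoor paths from zeta to beta:
  P1: zeta <- gamma -> eps -> theta <- mu -> beta
  P2: zeta <- gamma -> theta <- mu -> beta
  P3: zeta <- gamma -> beta
The empty set is not sufficient: P3 (zeta <- gamma -> beta) has no collider blocking it and no conditioned non-collider, so it is open.
Try {gamma}:
  P1: blocked at fork node gamma ∈ conditioning set.
  P2: blocked at fork node gamma ∈ conditioning set.
  P3: blocked at fork node gamma ∈ conditioning set.
{gamma} contains no descendant of zeta and blocks every backdoor path.
No other singleton works — e.g. {kappa} leaves P3 open — so {gamma} is the unique smallest valid adjustment set.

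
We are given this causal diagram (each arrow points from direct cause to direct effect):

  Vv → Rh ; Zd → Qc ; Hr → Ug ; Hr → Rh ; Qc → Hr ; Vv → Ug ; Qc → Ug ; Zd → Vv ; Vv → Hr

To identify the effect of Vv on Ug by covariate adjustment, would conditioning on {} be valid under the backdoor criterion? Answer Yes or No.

No

Backdoor paths from Vv to Ug (paths whose first edge points into Vv):
  P1: Vv <- Zd -> Qc -> Hr -> Ug
  P2: Vv <- Zd -> Qc -> Ug
Condition 1 (no descendant of Vv in the set): holds — descendants of Vv are {Hr, Rh, Ug}; none are in {}.
Condition 2 (every backdoor path blocked by {}):
  P1: open — no interior node is in the conditioning set.
  P2: open — no interior node is in the conditioning set.
{} does not satisfy the backdoor criterion.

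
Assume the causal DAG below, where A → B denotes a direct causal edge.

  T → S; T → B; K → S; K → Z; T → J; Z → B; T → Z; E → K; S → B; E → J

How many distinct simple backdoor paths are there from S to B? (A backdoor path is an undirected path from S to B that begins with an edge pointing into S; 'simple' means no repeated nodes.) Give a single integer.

A backdoor path from S to B is any simple undirected path whose first edge points into S (i.e. leaves S via a parent).
Parents of S: {K, T}.
Enumerating:
  P1: S <- K <- E -> J <- T -> Z -> B
  P2: S <- K <- E -> J <- T -> B
  P3: S <- K -> Z <- T -> B
  P4: S <- K -> Z -> B
  P5: S <- T -> Z -> B
  P6: S <- T -> J <- E -> K -> Z -> B
  P7: S <- T -> B
That exhausts the simple backdoor paths. Count: 7.

7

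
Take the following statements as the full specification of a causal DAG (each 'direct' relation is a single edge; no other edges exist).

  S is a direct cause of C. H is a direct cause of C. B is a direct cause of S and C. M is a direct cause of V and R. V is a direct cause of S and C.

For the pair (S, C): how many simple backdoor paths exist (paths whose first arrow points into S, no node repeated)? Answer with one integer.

A backdoor path from S to C is any simple undirected path whose first edge points into S (i.e. leaves S via a parent).
Parents of S: {B, V}.
Enumerating:
  P1: S <- B -> C
  P2: S <- V -> C
That exhausts the simple backdoor paths. Count: 2.

2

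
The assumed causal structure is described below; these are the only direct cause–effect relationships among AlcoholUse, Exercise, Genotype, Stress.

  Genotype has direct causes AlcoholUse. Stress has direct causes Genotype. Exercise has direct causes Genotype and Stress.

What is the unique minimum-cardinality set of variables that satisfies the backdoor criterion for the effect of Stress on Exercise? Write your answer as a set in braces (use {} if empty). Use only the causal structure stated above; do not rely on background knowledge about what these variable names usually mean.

{Genotype}

Variables eligible for adjustment (non-descendants of Stress, excluding Stress and Exercise): {AlcoholUse, Genotype}.
Backdoor paths from Stress to Exercise:
  P1: Stress <- Genotype -> Exercise
The empty set is not sufficient: P1 (Stress <- Genotype -> Exercise) has no collider blocking it and no conditioned non-collider, so it is open.
Try {Genotype}:
  P1: blocked at fork node Genotype ∈ conditioning set.
{Genotype} contains no descendant of Stress and blocks every backdoor path.
No other singleton works — e.g. {AlcoholUse} leaves P1 open — so {Genotype} is the unique smallest valid adjustment set.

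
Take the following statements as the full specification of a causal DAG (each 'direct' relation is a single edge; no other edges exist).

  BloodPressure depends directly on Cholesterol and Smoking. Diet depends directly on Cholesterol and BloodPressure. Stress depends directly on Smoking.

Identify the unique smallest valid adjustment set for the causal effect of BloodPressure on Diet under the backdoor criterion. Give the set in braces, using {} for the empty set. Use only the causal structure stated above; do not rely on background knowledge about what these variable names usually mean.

{Cholesterol}

Variables eligible for adjustment (non-descendants of BloodPressure, excluding BloodPressure and Diet): {Cholesterol, Smoking, Stress}.
Backdoor paths from BloodPressure to Diet:
  P1: BloodPressure <- Cholesterol -> Diet
The empty set is not sufficient: P1 (BloodPressure <- Cholesterol -> Diet) has no collider blocking it and no conditioned non-collider, so it is open.
Try {Cholesterol}:
  P1: blocked at fork node Cholesterol ∈ conditioning set.
{Cholesterol} contains no descendant of BloodPressure and blocks every backdoor path.
No other singleton works — e.g. {Smoking} leaves P1 open — so {Cholesterol} is the unique smallest valid adjustment set.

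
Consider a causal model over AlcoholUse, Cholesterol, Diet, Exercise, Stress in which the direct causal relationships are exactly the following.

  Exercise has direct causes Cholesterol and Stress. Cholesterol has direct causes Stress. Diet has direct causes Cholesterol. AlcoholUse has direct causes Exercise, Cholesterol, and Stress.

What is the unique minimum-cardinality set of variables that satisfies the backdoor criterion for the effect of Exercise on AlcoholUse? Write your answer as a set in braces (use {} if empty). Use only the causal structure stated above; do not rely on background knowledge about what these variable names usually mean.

{Cholesterol, Stress}

Variables eligible for adjustment (non-descendants of Exercise, excluding Exercise and AlcoholUse): {Cholesterol, Diet, Stress}.
Backdoor paths from Exercise to AlcoholUse:
  P1: Exercise <- Stress -> Cholesterol -> AlcoholUse
  P2: Exercise <- Stress -> AlcoholUse
  P3: Exercise <- Cholesterol <- Stress -> AlcoholUse
  P4: Exercise <- Cholesterol -> AlcoholUse
The empty set is not sufficient: P1 (Exercise <- Stress -> Cholesterol -> AlcoholUse) has no collider blocking it and no conditioned non-collider, so it is open.
Try {Cholesterol, Stress}:
  P1: blocked at fork node Stress ∈ conditioning set.
  P2: blocked at fork node Stress ∈ conditioning set.
  P3: blocked at chain node Cholesterol ∈ conditioning set.
  P4: blocked at fork node Cholesterol ∈ conditioning set.
{Cholesterol, Stress} contains no descendant of Exercise and blocks every backdoor path.
Every element of {Cholesterol, Stress} is needed (dropping Cholesterol leaves P4 open; dropping Stress leaves P2 open), so no proper subset is valid.
Among all size-2 subsets of the eligible variables, only {Cholesterol, Stress} blocks every backdoor path, so it is the unique smallest valid adjustment set.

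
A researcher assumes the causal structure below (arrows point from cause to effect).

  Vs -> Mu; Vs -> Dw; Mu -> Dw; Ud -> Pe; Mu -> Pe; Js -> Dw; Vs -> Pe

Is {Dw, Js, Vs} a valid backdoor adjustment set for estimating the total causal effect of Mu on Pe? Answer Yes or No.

Backdoor paths from Mu to Pe (paths whose first edge points into Mu):
  P1: Mu <- Vs -> Pe
Condition 1 (no descendant of Mu in the set): FAILS — Dw is a descendant of Mu.
Condition 2 (every backdoor path blocked by {Dw, Js, Vs}):
  P1: blocked at fork node Vs ∈ conditioning set.
{Dw, Js, Vs} does not satisfy the backdoor criterion.

No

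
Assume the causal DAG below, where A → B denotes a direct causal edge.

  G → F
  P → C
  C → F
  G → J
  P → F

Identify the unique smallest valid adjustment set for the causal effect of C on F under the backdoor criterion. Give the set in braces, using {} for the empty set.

{P}

Variables eligible for adjustment (non-descendants of C, excluding C and F): {G, J, P}.
Backdoor paths from C to F:
  P1: C <- P -> F
The empty set is not sufficient: P1 (C <- P -> F) has no collider blocking it and no conditioned non-collider, so it is open.
Try {P}:
  P1: blocked at fork node P ∈ conditioning set.
{P} contains no descendant of C and blocks every backdoor path.
No other singleton works — e.g. {G} leaves P1 open — so {P} is the unique smallest valid adjustment set.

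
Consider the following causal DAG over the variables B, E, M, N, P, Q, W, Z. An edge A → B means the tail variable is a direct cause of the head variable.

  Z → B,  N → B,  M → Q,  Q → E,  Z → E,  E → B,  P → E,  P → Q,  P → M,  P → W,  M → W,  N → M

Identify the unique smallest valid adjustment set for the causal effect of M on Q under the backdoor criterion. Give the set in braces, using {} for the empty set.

Variables eligible for adjustment (non-descendants of M, excluding M and Q): {N, P, Z}.
Backdoor paths from M to Q:
  P1: M <- P -> Q
  P2: M <- P -> E <- Q
  P3: M <- N -> B <- Z -> E <- P -> Q
  P4: M <- N -> B <- Z -> E <- Q
  P5: M <- N -> B <- E <- P -> Q
  P6: M <- N -> B <- E <- Q
The empty set is not sufficient: P1 (M <- P -> Q) has no collider blocking it and no conditioned non-collider, so it is open.
Try {P}:
  P1: blocked at fork node P ∈ conditioning set.
  P2: blocked at fork node P ∈ conditioning set.
  P3: blocked at collider B (neither it nor any descendant is in the conditioning set).
  P4: blocked at collider B (neither it nor any descendant is in the conditioning set).
  P5: blocked at collider B (neither it nor any descendant is in the conditioning set).
  P6: blocked at collider B (neither it nor any descendant is in the conditioning set).
{P} contains no descendant of M and blocks every backdoor path.
No other singleton works — e.g. {Z} leaves P1 open — so {P} is the unique smallest valid adjustment set.

{P}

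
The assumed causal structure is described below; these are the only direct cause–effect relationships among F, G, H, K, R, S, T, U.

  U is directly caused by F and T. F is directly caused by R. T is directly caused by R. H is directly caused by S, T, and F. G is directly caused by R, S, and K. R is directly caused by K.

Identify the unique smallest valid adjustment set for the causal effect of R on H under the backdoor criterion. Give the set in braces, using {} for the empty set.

Variables eligible for adjustment (non-descendants of R, excluding R and H): {K, S}.
Backdoor paths from R to H:
  P1: R <- K -> G <- S -> H
Each backdoor path contains an unconditioned collider, so every path is already blocked with the empty conditioning set:
  P1: blocked at collider G (neither it nor any descendant is in the conditioning set).
The empty set is therefore the unique smallest valid set.

{}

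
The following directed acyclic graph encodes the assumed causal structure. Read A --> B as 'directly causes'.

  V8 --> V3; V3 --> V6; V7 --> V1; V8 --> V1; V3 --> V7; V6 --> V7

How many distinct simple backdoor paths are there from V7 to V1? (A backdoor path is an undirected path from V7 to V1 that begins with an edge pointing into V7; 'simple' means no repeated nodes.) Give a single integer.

A backdoor path from V7 to V1 is any simple undirected path whose first edge points into V7 (i.e. leaves V7 via a parent).
Parents of V7: {V3, V6}.
Enumerating:
  P1: V7 <- V3 <- V8 -> V1
  P2: V7 <- V6 <- V3 <- V8 -> V1
That exhausts the simple backdoor paths. Count: 2.

2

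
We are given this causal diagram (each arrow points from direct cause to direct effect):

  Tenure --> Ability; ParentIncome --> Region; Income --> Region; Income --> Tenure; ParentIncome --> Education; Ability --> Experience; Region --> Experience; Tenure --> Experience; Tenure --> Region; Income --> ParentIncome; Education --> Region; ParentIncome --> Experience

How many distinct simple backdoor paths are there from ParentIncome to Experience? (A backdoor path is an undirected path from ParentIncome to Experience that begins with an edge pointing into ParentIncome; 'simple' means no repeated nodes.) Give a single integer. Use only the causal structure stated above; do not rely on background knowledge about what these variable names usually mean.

6

A backdoor path from ParentIncome to Experience is any simple undirected path whose first edge points into ParentIncome (i.e. leaves ParentIncome via a parent).
Parents of ParentIncome: {Income}.
Enumerating:
  P1: ParentIncome <- Income -> Tenure -> Ability -> Experience
  P2: ParentIncome <- Income -> Tenure -> Region -> Experience
  P3: ParentIncome <- Income -> Tenure -> Experience
  P4: ParentIncome <- Income -> Region <- Tenure -> Ability -> Experience
  P5: ParentIncome <- Income -> Region <- Tenure -> Experience
  P6: ParentIncome <- Income -> Region -> Experience
That exhausts the simple backdoor paths. Count: 6.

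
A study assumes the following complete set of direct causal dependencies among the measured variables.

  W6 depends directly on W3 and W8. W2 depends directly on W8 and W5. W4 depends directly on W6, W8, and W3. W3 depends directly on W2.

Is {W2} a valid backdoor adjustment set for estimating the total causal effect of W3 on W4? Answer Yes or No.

Yes

Backdoor paths from W3 to W4 (paths whose first edge points into W3):
  P1: W3 <- W2 <- W8 -> W6 -> W4
  P2: W3 <- W2 <- W8 -> W4
Condition 1 (no descendant of W3 in the set): holds — descendants of W3 are {W4, W6}; none are in {W2}.
Condition 2 (every backdoor path blocked by {W2}):
  P1: blocked at chain node W2 ∈ conditioning set.
  P2: blocked at chain node W2 ∈ conditioning set.
{W2} satisfies the backdoor criterion.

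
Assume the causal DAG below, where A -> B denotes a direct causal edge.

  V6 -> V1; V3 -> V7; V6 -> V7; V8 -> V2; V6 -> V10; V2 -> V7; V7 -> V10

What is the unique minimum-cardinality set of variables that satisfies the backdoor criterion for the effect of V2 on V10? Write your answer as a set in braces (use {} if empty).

Variables eligible for adjustment (non-descendants of V2, excluding V2 and V10): {V1, V3, V6, V8}.
Backdoor paths from V2 to V10:
  (none)
With no backdoor paths the empty set already satisfies the criterion, and it is trivially minimal.

{}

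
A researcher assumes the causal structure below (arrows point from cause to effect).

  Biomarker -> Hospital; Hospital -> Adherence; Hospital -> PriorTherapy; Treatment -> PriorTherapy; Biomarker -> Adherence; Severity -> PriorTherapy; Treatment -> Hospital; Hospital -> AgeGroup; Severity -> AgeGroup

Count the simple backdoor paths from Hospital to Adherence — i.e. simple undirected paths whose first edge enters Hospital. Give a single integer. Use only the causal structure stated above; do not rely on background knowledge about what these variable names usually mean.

1

A backdoor path from Hospital to Adherence is any simple undirected path whose first edge points into Hospital (i.e. leaves Hospital via a parent).
Parents of Hospital: {Biomarker, Treatment}.
Enumerating:
  P1: Hospital <- Biomarker -> Adherence
That exhausts the simple backdoor paths. Count: 1.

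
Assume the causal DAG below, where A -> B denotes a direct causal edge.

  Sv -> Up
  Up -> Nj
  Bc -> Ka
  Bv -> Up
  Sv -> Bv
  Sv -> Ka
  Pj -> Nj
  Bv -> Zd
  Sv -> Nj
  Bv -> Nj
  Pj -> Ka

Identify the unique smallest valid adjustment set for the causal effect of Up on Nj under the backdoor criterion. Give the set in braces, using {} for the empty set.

{Bv, Sv}

Variables eligible for adjustment (non-descendants of Up, excluding Up and Nj): {Bc, Bv, Ka, Pj, Sv, Zd}.
Backdoor paths from Up to Nj:
  P1: Up <- Sv -> Bv -> Nj
  P2: Up <- Sv -> Nj
  P3: Up <- Sv -> Ka <- Pj -> Nj
  P4: Up <- Bv <- Sv -> Nj
  P5: Up <- Bv <- Sv -> Ka <- Pj -> Nj
  P6: Up <- Bv -> Nj
The empty set is not sufficient: P1 (Up <- Sv -> Bv -> Nj) has no collider blocking it and no conditioned non-collider, so it is open.
Try {Bv, Sv}:
  P1: blocked at fork node Sv ∈ conditioning set.
  P2: blocked at fork node Sv ∈ conditioning set.
  P3: blocked at fork node Sv ∈ conditioning set.
  P4: blocked at chain node Bv ∈ conditioning set.
  P5: blocked at chain node Bv ∈ conditioning set.
  P6: blocked at fork node Bv ∈ conditioning set.
{Bv, Sv} contains no descendant of Up and blocks every backdoor path.
Every element of {Bv, Sv} is needed (dropping Bv leaves P6 open; dropping Sv leaves P2 open), so no proper subset is valid.
Among all size-2 subsets of the eligible variables, only {Bv, Sv} blocks every backdoor path, so it is the unique smallest valid adjustment set.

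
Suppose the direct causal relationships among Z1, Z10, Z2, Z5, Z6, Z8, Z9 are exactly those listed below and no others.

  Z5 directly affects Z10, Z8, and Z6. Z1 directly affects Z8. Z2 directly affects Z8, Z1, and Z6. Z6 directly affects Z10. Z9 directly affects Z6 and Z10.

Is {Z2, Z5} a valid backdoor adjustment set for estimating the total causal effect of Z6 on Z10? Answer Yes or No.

No

Backdoor paths from Z6 to Z10 (paths whose first edge points into Z6):
  P1: Z6 <- Z2 -> Z1 -> Z8 <- Z5 -> Z10
  P2: Z6 <- Z2 -> Z8 <- Z5 -> Z10
  P3: Z6 <- Z5 -> Z10
  P4: Z6 <- Z9 -> Z10
Condition 1 (no descendant of Z6 in the set): holds — descendants of Z6 are {Z10}; none are in {Z2, Z5}.
Condition 2 (every backdoor path blocked by {Z2, Z5}):
  P1: blocked at fork node Z2 ∈ conditioning set.
  P2: blocked at fork node Z2 ∈ conditioning set.
  P3: blocked at fork node Z5 ∈ conditioning set.
  P4: open — no interior node is in the conditioning set.
{Z2, Z5} does not satisfy the backdoor criterion.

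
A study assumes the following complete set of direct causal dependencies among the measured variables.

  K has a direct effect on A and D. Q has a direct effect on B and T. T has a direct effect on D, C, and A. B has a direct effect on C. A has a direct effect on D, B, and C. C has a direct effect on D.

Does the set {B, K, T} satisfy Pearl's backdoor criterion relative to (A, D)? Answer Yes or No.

No

Backdoor paths from A to D (paths whose first edge points into A):
  P1: A <- K -> D
  P2: A <- T <- Q -> B -> C -> D
  P3: A <- T -> C -> D
  P4: A <- T -> D
Condition 1 (no descendant of A in the set): FAILS — B is a descendant of A.
Condition 2 (every backdoor path blocked by {B, K, T}):
  P1: blocked at fork node K ∈ conditioning set.
  P2: blocked at chain node T ∈ conditioning set.
  P3: blocked at fork node T ∈ conditioning set.
  P4: blocked at fork node T ∈ conditioning set.
{B, K, T} does not satisfy the backdoor criterion.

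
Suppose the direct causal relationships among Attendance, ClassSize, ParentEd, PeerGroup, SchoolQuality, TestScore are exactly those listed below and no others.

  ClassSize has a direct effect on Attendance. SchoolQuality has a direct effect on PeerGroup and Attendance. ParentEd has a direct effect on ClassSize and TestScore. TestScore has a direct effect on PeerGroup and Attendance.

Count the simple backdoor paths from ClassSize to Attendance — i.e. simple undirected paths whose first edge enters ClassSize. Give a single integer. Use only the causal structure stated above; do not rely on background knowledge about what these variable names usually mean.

2

A backdoor path from ClassSize to Attendance is any simple undirected path whose first edge points into ClassSize (i.e. leaves ClassSize via a parent).
Parents of ClassSize: {ParentEd}.
Enumerating:
  P1: ClassSize <- ParentEd -> TestScore -> PeerGroup <- SchoolQuality -> Attendance
  P2: ClassSize <- ParentEd -> TestScore -> Attendance
That exhausts the simple backdoor paths. Count: 2.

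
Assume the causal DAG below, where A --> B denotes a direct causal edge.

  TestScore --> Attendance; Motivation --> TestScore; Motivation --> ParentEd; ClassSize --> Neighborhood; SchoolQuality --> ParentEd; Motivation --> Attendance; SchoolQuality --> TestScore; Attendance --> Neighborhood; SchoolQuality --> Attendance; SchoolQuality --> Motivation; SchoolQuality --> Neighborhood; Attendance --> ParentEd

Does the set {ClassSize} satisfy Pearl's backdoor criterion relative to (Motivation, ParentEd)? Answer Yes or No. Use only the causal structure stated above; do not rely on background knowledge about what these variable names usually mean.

No

Backdoor paths from Motivation to ParentEd (paths whose first edge points into Motivation):
  P1: Motivation <- SchoolQuality -> TestScore -> Attendance -> ParentEd
  P2: Motivation <- SchoolQuality -> Attendance -> ParentEd
  P3: Motivation <- SchoolQuality -> Neighborhood <- Attendance -> ParentEd
  P4: Motivation <- SchoolQuality -> ParentEd
Condition 1 (no descendant of Motivation in the set): holds — descendants of Motivation are {Attendance, Neighborhood, ParentEd, TestScore}; none are in {ClassSize}.
Condition 2 (every backdoor path blocked by {ClassSize}):
  P1: open — no interior node is in the conditioning set.
  P2: open — no interior node is in the conditioning set.
  P3: blocked at collider Neighborhood (neither it nor any descendant is in the conditioning set).
  P4: open — no interior node is in the conditioning set.
{ClassSize} does not satisfy the backdoor criterion.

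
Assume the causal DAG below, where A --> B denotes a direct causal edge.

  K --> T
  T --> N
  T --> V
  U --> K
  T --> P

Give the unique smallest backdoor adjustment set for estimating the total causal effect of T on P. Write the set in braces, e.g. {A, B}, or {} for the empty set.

{}

Variables eligible for adjustment (non-descendants of T, excluding T and P): {K, U}.
Backdoor paths from T to P:
  (none)
With no backdoor paths the empty set already satisfies the criterion, and it is trivially minimal.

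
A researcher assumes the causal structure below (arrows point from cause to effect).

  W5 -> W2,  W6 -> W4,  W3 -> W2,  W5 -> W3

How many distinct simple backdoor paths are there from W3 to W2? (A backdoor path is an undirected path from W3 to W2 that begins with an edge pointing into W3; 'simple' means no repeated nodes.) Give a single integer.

1

A backdoor path from W3 to W2 is any simple undirected path whose first edge points into W3 (i.e. leaves W3 via a parent).
Parents of W3: {W5}.
Enumerating:
  P1: W3 <- W5 -> W2
That exhausts the simple backdoor paths. Count: 1.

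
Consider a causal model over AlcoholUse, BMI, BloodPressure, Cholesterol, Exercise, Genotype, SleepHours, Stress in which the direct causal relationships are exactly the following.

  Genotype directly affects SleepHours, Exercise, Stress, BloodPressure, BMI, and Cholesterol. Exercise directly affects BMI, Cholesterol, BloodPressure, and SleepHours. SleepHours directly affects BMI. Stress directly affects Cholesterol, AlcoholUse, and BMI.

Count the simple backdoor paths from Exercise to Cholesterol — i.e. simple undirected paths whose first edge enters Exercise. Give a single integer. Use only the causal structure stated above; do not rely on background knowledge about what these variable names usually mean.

4

A backdoor path from Exercise to Cholesterol is any simple undirected path whose first edge points into Exercise (i.e. leaves Exercise via a parent).
Parents of Exercise: {Genotype}.
Enumerating:
  P1: Exercise <- Genotype -> Stress -> Cholesterol
  P2: Exercise <- Genotype -> SleepHours -> BMI <- Stress -> Cholesterol
  P3: Exercise <- Genotype -> BMI <- Stress -> Cholesterol
  P4: Exercise <- Genotype -> Cholesterol
That exhausts the simple backdoor paths. Count: 4.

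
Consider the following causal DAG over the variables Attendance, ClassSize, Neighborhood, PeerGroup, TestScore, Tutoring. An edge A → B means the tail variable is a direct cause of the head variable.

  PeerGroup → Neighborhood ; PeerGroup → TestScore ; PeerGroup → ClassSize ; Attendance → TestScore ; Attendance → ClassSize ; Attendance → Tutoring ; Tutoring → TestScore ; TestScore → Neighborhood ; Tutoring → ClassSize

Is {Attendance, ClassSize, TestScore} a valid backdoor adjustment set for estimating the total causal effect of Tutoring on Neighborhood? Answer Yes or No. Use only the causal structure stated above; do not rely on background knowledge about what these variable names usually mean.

Backdoor paths from Tutoring to Neighborhood (paths whose first edge points into Tutoring):
  P1: Tutoring <- Attendance -> TestScore <- PeerGroup -> Neighborhood
  P2: Tutoring <- Attendance -> TestScore -> Neighborhood
  P3: Tutoring <- Attendance -> ClassSize <- PeerGroup -> TestScore -> Neighborhood
  P4: Tutoring <- Attendance -> ClassSize <- PeerGroup -> Neighborhood
Condition 1 (no descendant of Tutoring in the set): FAILS — ClassSize and TestScore are descendants of Tutoring.
Condition 2 (every backdoor path blocked by {Attendance, ClassSize, TestScore}):
  P1: blocked at fork node Attendance ∈ conditioning set.
  P2: blocked at fork node Attendance ∈ conditioning set.
  P3: blocked at fork node Attendance ∈ conditioning set.
  P4: blocked at fork node Attendance ∈ conditioning set.
{Attendance, ClassSize, TestScore} does not satisfy the backdoor criterion.

No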